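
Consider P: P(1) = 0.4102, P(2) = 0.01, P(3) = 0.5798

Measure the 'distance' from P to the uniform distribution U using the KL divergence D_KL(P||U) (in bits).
0.5352 bits

U(i) = 1/3 for all i

D_KL(P||U) = Σ P(x) log₂(P(x) / (1/3))
           = Σ P(x) log₂(P(x)) + log₂(3)
           = log₂(3) - H(P)

H(P) = -Σ P(x) log₂(P(x)):
  -P(1)·log₂(P(1)) = -(0.4102)·log₂(0.4102) = 0.52735
  -P(2)·log₂(P(2)) = -(0.01)·log₂(0.01) = 0.06644
  -P(3)·log₂(P(3)) = -(0.5798)·log₂(0.5798) = 0.45594
H(P) = 0.52735 + 0.06644 + 0.45594 = 1.04973 bits

log₂(3) = 1.58496 bits

D_KL(P||U) = 1.58496 - 1.04973 = 0.53523 ≈ 0.5352 bits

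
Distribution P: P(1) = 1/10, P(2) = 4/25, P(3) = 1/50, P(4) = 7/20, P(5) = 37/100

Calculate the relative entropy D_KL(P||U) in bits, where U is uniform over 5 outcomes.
0.3930 bits

U(i) = 1/5 for all i

D_KL(P||U) = Σ P(x) log₂(P(x) / (1/5))
           = Σ P(x) log₂(P(x)) + log₂(5)
           = log₂(5) - H(P)

H(P) = -Σ P(x) log₂(P(x)):
  -P(1)·log₂(P(1)) = -(1/10)·log₂(1/10) = 0.33219
  -P(2)·log₂(P(2)) = -(4/25)·log₂(4/25) = 0.42302
  -P(3)·log₂(P(3)) = -(1/50)·log₂(1/50) = 0.11288
  -P(4)·log₂(P(4)) = -(7/20)·log₂(7/20) = 0.53010
  -P(5)·log₂(P(5)) = -(37/100)·log₂(37/100) = 0.53073
H(P) = 0.33219 + 0.42302 + 0.11288 + 0.53010 + 0.53073 = 1.92892 bits

log₂(5) = 2.32193 bits

D_KL(P||U) = 2.32193 - 1.92892 = 0.39301 ≈ 0.3930 bits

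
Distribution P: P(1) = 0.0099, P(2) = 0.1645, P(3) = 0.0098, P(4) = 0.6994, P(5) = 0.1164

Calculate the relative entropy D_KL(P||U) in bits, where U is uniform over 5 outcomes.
1.0404 bits

U(i) = 1/5 for all i

D_KL(P||U) = Σ P(x) log₂(P(x) / (1/5))
           = Σ P(x) log₂(P(x)) + log₂(5)
           = log₂(5) - H(P)

H(P) = -Σ P(x) log₂(P(x)):
  -P(1)·log₂(P(1)) = -(0.0099)·log₂(0.0099) = 0.06592
  -P(2)·log₂(P(2)) = -(0.1645)·log₂(0.1645) = 0.42833
  -P(3)·log₂(P(3)) = -(0.0098)·log₂(0.0098) = 0.06540
  -P(4)·log₂(P(4)) = -(0.6994)·log₂(0.6994) = 0.36076
  -P(5)·log₂(P(5)) = -(0.1164)·log₂(0.1164) = 0.36117
H(P) = 0.06592 + 0.42833 + 0.06540 + 0.36076 + 0.36117 = 1.28158 bits

log₂(5) = 2.32193 bits

D_KL(P||U) = 2.32193 - 1.28158 = 1.04035 ≈ 1.0404 bits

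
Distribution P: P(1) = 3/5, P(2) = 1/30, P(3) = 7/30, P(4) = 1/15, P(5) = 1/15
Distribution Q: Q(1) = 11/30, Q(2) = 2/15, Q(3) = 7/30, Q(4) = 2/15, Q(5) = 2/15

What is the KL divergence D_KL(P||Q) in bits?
0.2263 bits

D_KL(P||Q) = Σ P(x) log₂(P(x)/Q(x))

Computing term by term:
  P(1)·log₂(P(1)/Q(1)) = (3/5)·log₂((3/5)/(11/30)) = 0.42630
  P(2)·log₂(P(2)/Q(2)) = (1/30)·log₂((1/30)/(2/15)) = -0.06667
  P(3)·log₂(P(3)/Q(3)) = (7/30)·log₂((7/30)/(7/30)) = 0.00000
  P(4)·log₂(P(4)/Q(4)) = (1/15)·log₂((1/15)/(2/15)) = -0.06667
  P(5)·log₂(P(5)/Q(5)) = (1/15)·log₂((1/15)/(2/15)) = -0.06667

D_KL(P||Q) = 0.42630 - 0.06667 + 0.00000 - 0.06667 - 0.06667 = 0.22629 ≈ 0.2263 bits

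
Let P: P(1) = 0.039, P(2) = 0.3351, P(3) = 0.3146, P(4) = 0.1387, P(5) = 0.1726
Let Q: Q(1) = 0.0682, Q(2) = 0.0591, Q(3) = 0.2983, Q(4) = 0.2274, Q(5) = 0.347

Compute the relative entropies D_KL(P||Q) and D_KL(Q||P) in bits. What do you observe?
D_KL(P||Q) = 0.5588 bits, D_KL(Q||P) = 0.3959 bits. The two directions give different values (D_KL(P||Q) exceeds D_KL(Q||P) by 0.1629 bits): KL divergence is asymmetric.

D_KL(P||Q) = Σ P(x) log₂(P(x)/Q(x))

Computing term by term:
  P(1)·log₂(P(1)/Q(1)) = 0.039·log₂(0.039/0.0682) = -0.03145
  P(2)·log₂(P(2)/Q(2)) = 0.3351·log₂(0.3351/0.0591) = 0.83888
  P(3)·log₂(P(3)/Q(3)) = 0.3146·log₂(0.3146/0.2983) = 0.02415
  P(4)·log₂(P(4)/Q(4)) = 0.1387·log₂(0.1387/0.2274) = -0.09893
  P(5)·log₂(P(5)/Q(5)) = 0.1726·log₂(0.1726/0.347) = -0.17390

D_KL(P||Q) = -0.03145 + 0.83888 + 0.02415 - 0.09893 - 0.17390 = 0.55875 ≈ 0.5588 bits

D_KL(Q||P) = Σ Q(x) log₂(Q(x)/P(x))

Computing term by term:
  Q(1)·log₂(Q(1)/P(1)) = 0.0682·log₂(0.0682/0.039) = 0.05499
  Q(2)·log₂(Q(2)/P(2)) = 0.0591·log₂(0.0591/0.3351) = -0.14795
  Q(3)·log₂(Q(3)/P(3)) = 0.2983·log₂(0.2983/0.3146) = -0.02290
  Q(4)·log₂(Q(4)/P(4)) = 0.2274·log₂(0.2274/0.1387) = 0.16220
  Q(5)·log₂(Q(5)/P(5)) = 0.347·log₂(0.347/0.1726) = 0.34960

D_KL(Q||P) = 0.05499 - 0.14795 - 0.02290 + 0.16220 + 0.34960 = 0.39594 ≈ 0.3959 bits

These are NOT equal (difference: 0.1629 bits). KL divergence is asymmetric: D_KL(P||Q) ≠ D_KL(Q||P) in general.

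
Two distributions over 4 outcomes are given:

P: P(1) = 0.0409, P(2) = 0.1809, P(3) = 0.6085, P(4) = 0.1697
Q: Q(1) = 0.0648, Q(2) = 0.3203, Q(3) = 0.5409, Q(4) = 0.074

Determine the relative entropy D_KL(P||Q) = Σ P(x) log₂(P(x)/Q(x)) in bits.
0.1303 bits

D_KL(P||Q) = Σ P(x) log₂(P(x)/Q(x))

Computing term by term:
  P(1)·log₂(P(1)/Q(1)) = 0.0409·log₂(0.0409/0.0648) = -0.02715
  P(2)·log₂(P(2)/Q(2)) = 0.1809·log₂(0.1809/0.3203) = -0.14910
  P(3)·log₂(P(3)/Q(3)) = 0.6085·log₂(0.6085/0.5409) = 0.10338
  P(4)·log₂(P(4)/Q(4)) = 0.1697·log₂(0.1697/0.074) = 0.20320

D_KL(P||Q) = -0.02715 - 0.14910 + 0.10338 + 0.20320 = 0.13033 ≈ 0.1303 bits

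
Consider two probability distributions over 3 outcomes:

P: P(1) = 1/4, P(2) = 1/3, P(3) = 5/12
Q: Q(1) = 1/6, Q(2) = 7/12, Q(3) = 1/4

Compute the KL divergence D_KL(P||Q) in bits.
0.1842 bits

D_KL(P||Q) = Σ P(x) log₂(P(x)/Q(x))

Computing term by term:
  P(1)·log₂(P(1)/Q(1)) = (1/4)·log₂((1/4)/(1/6)) = 0.14624
  P(2)·log₂(P(2)/Q(2)) = (1/3)·log₂((1/3)/(7/12)) = -0.26912
  P(3)·log₂(P(3)/Q(3)) = (5/12)·log₂((5/12)/(1/4)) = 0.30707

D_KL(P||Q) = 0.14624 - 0.26912 + 0.30707 = 0.18419 ≈ 0.1842 bits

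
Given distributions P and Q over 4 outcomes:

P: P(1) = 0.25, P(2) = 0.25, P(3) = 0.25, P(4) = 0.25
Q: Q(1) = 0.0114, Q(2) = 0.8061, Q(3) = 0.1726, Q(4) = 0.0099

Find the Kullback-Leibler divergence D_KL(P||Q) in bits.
1.9897 bits

D_KL(P||Q) = Σ P(x) log₂(P(x)/Q(x))

Computing term by term:
  P(1)·log₂(P(1)/Q(1)) = 0.25·log₂(0.25/0.0114) = 1.11371
  P(2)·log₂(P(2)/Q(2)) = 0.25·log₂(0.25/0.8061) = -0.42226
  P(3)·log₂(P(3)/Q(3)) = 0.25·log₂(0.25/0.1726) = 0.13362
  P(4)·log₂(P(4)/Q(4)) = 0.25·log₂(0.25/0.0099) = 1.16459

D_KL(P||Q) = 1.11371 - 0.42226 + 0.13362 + 1.16459 = 1.98966 ≈ 1.9897 bits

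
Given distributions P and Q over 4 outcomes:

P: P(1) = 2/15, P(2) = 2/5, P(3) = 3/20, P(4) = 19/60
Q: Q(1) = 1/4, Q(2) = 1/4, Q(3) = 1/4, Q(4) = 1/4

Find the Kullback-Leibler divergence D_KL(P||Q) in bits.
0.1478 bits

D_KL(P||Q) = Σ P(x) log₂(P(x)/Q(x))

Computing term by term:
  P(1)·log₂(P(1)/Q(1)) = (2/15)·log₂((2/15)/(1/4)) = -0.12092
  P(2)·log₂(P(2)/Q(2)) = (2/5)·log₂((2/5)/(1/4)) = 0.27123
  P(3)·log₂(P(3)/Q(3)) = (3/20)·log₂((3/20)/(1/4)) = -0.11054
  P(4)·log₂(P(4)/Q(4)) = (19/60)·log₂((19/60)/(1/4)) = 0.10800

D_KL(P||Q) = -0.12092 + 0.27123 - 0.11054 + 0.10800 = 0.14777 ≈ 0.1478 bits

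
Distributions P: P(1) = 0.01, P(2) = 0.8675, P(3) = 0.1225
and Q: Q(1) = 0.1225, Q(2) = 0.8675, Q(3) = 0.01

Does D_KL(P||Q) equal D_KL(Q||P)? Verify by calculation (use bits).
D_KL(P||Q) = 0.4067 bits, D_KL(Q||P) = 0.4067 bits. Yes — for this pair D_KL(P||Q) = D_KL(Q||P).

D_KL(P||Q) = Σ P(x) log₂(P(x)/Q(x))

Computing term by term:
  P(1)·log₂(P(1)/Q(1)) = 0.01·log₂(0.01/0.1225) = -0.03615
  P(2)·log₂(P(2)/Q(2)) = 0.8675·log₂(0.8675/0.8675) = 0.00000
  P(3)·log₂(P(3)/Q(3)) = 0.1225·log₂(0.1225/0.01) = 0.44280

D_KL(P||Q) = -0.03615 + 0.00000 + 0.44280 = 0.40665 ≈ 0.4067 bits

D_KL(Q||P) = Σ Q(x) log₂(Q(x)/P(x))

Computing term by term:
  Q(1)·log₂(Q(1)/P(1)) = 0.1225·log₂(0.1225/0.01) = 0.44280
  Q(2)·log₂(Q(2)/P(2)) = 0.8675·log₂(0.8675/0.8675) = 0.00000
  Q(3)·log₂(Q(3)/P(3)) = 0.01·log₂(0.01/0.1225) = -0.03615

D_KL(Q||P) = 0.44280 + 0.00000 - 0.03615 = 0.40665 ≈ 0.4067 bits

These ARE equal here. Q is P with outcomes relabeled (Q(1) = P(3), Q(3) = P(1)) by a relabeling that is its own inverse, so the two sums contain exactly the same terms in a different order. This is a special case — KL divergence is not symmetric in general: D_KL(P||Q) ≠ D_KL(Q||P) for most P, Q.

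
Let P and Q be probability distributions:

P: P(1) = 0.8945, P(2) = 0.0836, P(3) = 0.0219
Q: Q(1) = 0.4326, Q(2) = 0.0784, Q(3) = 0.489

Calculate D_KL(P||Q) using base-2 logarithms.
0.8471 bits

D_KL(P||Q) = Σ P(x) log₂(P(x)/Q(x))

Computing term by term:
  P(1)·log₂(P(1)/Q(1)) = 0.8945·log₂(0.8945/0.4326) = 0.93748
  P(2)·log₂(P(2)/Q(2)) = 0.0836·log₂(0.0836/0.0784) = 0.00775
  P(3)·log₂(P(3)/Q(3)) = 0.0219·log₂(0.0219/0.489) = -0.09813

D_KL(P||Q) = 0.93748 + 0.00775 - 0.09813 = 0.84710 ≈ 0.8471 bits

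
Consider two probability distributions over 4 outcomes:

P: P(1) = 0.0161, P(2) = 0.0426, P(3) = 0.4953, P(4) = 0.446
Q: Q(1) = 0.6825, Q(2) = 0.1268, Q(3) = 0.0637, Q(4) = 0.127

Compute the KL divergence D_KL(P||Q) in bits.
2.1197 bits

D_KL(P||Q) = Σ P(x) log₂(P(x)/Q(x))

Computing term by term:
  P(1)·log₂(P(1)/Q(1)) = 0.0161·log₂(0.0161/0.6825) = -0.08703
  P(2)·log₂(P(2)/Q(2)) = 0.0426·log₂(0.0426/0.1268) = -0.06704
  P(3)·log₂(P(3)/Q(3)) = 0.4953·log₂(0.4953/0.0637) = 1.46556
  P(4)·log₂(P(4)/Q(4)) = 0.446·log₂(0.446/0.127) = 0.80825

D_KL(P||Q) = -0.08703 - 0.06704 + 1.46556 + 0.80825 = 2.11974 ≈ 2.1197 bits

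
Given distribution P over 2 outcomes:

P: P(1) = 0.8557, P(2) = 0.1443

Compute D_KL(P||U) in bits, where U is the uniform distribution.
0.4046 bits

U(i) = 1/2 for all i

D_KL(P||U) = Σ P(x) log₂(P(x) / (1/2))
           = Σ P(x) log₂(P(x)) + log₂(2)
           = log₂(2) - H(P)

H(P) = -Σ P(x) log₂(P(x)):
  -P(1)·log₂(P(1)) = -(0.8557)·log₂(0.8557) = 0.19238
  -P(2)·log₂(P(2)) = -(0.1443)·log₂(0.1443) = 0.40301
H(P) = 0.19238 + 0.40301 = 0.59539 bits

log₂(2) = 1.00000 bits

D_KL(P||U) = 1.00000 - 0.59539 = 0.40461 ≈ 0.4046 bits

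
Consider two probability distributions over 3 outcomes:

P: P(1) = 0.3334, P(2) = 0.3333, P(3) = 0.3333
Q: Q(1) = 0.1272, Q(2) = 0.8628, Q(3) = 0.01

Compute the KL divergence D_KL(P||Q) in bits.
1.6922 bits

D_KL(P||Q) = Σ P(x) log₂(P(x)/Q(x))

Computing term by term:
  P(1)·log₂(P(1)/Q(1)) = 0.3334·log₂(0.3334/0.1272) = 0.46348
  P(2)·log₂(P(2)/Q(2)) = 0.3333·log₂(0.3333/0.8628) = -0.45736
  P(3)·log₂(P(3)/Q(3)) = 0.3333·log₂(0.3333/0.01) = 1.68608

D_KL(P||Q) = 0.46348 - 0.45736 + 1.68608 = 1.69220 ≈ 1.6922 bits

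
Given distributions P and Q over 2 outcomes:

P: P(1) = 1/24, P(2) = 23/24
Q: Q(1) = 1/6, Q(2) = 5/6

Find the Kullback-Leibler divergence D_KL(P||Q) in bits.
0.1099 bits

D_KL(P||Q) = Σ P(x) log₂(P(x)/Q(x))

Computing term by term:
  P(1)·log₂(P(1)/Q(1)) = (1/24)·log₂((1/24)/(1/6)) = -0.08333
  P(2)·log₂(P(2)/Q(2)) = (23/24)·log₂((23/24)/(5/6)) = 0.19323

D_KL(P||Q) = -0.08333 + 0.19323 = 0.10990 ≈ 0.1099 bits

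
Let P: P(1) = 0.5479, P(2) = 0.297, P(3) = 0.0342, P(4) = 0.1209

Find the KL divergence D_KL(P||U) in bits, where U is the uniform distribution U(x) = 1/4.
0.4692 bits

U(i) = 1/4 for all i

D_KL(P||U) = Σ P(x) log₂(P(x) / (1/4))
           = Σ P(x) log₂(P(x)) + log₂(4)
           = log₂(4) - H(P)

H(P) = -Σ P(x) log₂(P(x)):
  -P(1)·log₂(P(1)) = -(0.5479)·log₂(0.5479) = 0.47559
  -P(2)·log₂(P(2)) = -(0.297)·log₂(0.297) = 0.52019
  -P(3)·log₂(P(3)) = -(0.0342)·log₂(0.0342) = 0.16655
  -P(4)·log₂(P(4)) = -(0.1209)·log₂(0.1209) = 0.36852
H(P) = 0.47559 + 0.52019 + 0.16655 + 0.36852 = 1.53085 bits

log₂(4) = 2.00000 bits

D_KL(P||U) = 2.00000 - 1.53085 = 0.46915 ≈ 0.4692 bits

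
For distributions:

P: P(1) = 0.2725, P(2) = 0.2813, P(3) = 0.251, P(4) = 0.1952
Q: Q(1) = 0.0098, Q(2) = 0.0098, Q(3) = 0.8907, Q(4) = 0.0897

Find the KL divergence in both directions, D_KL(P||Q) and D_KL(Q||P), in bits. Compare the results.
D_KL(P||Q) = 2.4300 bits, D_KL(Q||P) = 1.4324 bits. D_KL(P||Q) is larger than D_KL(Q||P) by 0.9976 bits; the two directions differ.

D_KL(P||Q) = Σ P(x) log₂(P(x)/Q(x))

Computing term by term:
  P(1)·log₂(P(1)/Q(1)) = 0.2725·log₂(0.2725/0.0098) = 1.30727
  P(2)·log₂(P(2)/Q(2)) = 0.2813·log₂(0.2813/0.0098) = 1.36239
  P(3)·log₂(P(3)/Q(3)) = 0.251·log₂(0.251/0.8907) = -0.45864
  P(4)·log₂(P(4)/Q(4)) = 0.1952·log₂(0.1952/0.0897) = 0.21897

D_KL(P||Q) = 1.30727 + 1.36239 - 0.45864 + 0.21897 = 2.42999 ≈ 2.4300 bits

D_KL(Q||P) = Σ Q(x) log₂(Q(x)/P(x))

Computing term by term:
  Q(1)·log₂(Q(1)/P(1)) = 0.0098·log₂(0.0098/0.2725) = -0.04701
  Q(2)·log₂(Q(2)/P(2)) = 0.0098·log₂(0.0098/0.2813) = -0.04746
  Q(3)·log₂(Q(3)/P(3)) = 0.8907·log₂(0.8907/0.251) = 1.62753
  Q(4)·log₂(Q(4)/P(4)) = 0.0897·log₂(0.0897/0.1952) = -0.10062

D_KL(Q||P) = -0.04701 - 0.04746 + 1.62753 - 0.10062 = 1.43244 ≈ 1.4324 bits

These are NOT equal (difference: 0.9976 bits). KL divergence is asymmetric: D_KL(P||Q) ≠ D_KL(Q||P) in general.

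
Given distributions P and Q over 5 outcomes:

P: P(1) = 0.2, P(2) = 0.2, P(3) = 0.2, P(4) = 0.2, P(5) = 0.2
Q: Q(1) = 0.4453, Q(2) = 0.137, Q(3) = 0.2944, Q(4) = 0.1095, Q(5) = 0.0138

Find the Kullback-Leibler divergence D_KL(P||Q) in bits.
0.7119 bits

D_KL(P||Q) = Σ P(x) log₂(P(x)/Q(x))

Computing term by term:
  P(1)·log₂(P(1)/Q(1)) = 0.2·log₂(0.2/0.4453) = -0.23096
  P(2)·log₂(P(2)/Q(2)) = 0.2·log₂(0.2/0.137) = 0.10916
  P(3)·log₂(P(3)/Q(3)) = 0.2·log₂(0.2/0.2944) = -0.11156
  P(4)·log₂(P(4)/Q(4)) = 0.2·log₂(0.2/0.1095) = 0.17381
  P(5)·log₂(P(5)/Q(5)) = 0.2·log₂(0.2/0.0138) = 0.77145

D_KL(P||Q) = -0.23096 + 0.10916 - 0.11156 + 0.17381 + 0.77145 = 0.71190 ≈ 0.7119 bits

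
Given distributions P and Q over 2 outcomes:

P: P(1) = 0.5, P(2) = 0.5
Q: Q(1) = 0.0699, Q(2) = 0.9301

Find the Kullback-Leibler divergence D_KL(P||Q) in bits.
0.9716 bits

D_KL(P||Q) = Σ P(x) log₂(P(x)/Q(x))

Computing term by term:
  P(1)·log₂(P(1)/Q(1)) = 0.5·log₂(0.5/0.0699) = 1.41928
  P(2)·log₂(P(2)/Q(2)) = 0.5·log₂(0.5/0.9301) = -0.44773

D_KL(P||Q) = 1.41928 - 0.44773 = 0.97155 ≈ 0.9716 bits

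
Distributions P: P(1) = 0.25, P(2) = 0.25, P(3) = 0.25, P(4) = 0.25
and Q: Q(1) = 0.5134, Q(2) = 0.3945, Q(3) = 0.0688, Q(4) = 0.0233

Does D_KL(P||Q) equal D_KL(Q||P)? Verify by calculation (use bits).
D_KL(P||Q) = 0.8972 bits, D_KL(Q||P) = 0.5848 bits. No — D_KL(P||Q) ≠ D_KL(Q||P) for this pair.

D_KL(P||Q) = Σ P(x) log₂(P(x)/Q(x))

Computing term by term:
  P(1)·log₂(P(1)/Q(1)) = 0.25·log₂(0.25/0.5134) = -0.25954
  P(2)·log₂(P(2)/Q(2)) = 0.25·log₂(0.25/0.3945) = -0.16452
  P(3)·log₂(P(3)/Q(3)) = 0.25·log₂(0.25/0.0688) = 0.46536
  P(4)·log₂(P(4)/Q(4)) = 0.25·log₂(0.25/0.0233) = 0.85588

D_KL(P||Q) = -0.25954 - 0.16452 + 0.46536 + 0.85588 = 0.89718 ≈ 0.8972 bits

D_KL(Q||P) = Σ Q(x) log₂(Q(x)/P(x))

Computing term by term:
  Q(1)·log₂(Q(1)/P(1)) = 0.5134·log₂(0.5134/0.25) = 0.53299
  Q(2)·log₂(Q(2)/P(2)) = 0.3945·log₂(0.3945/0.25) = 0.25962
  Q(3)·log₂(Q(3)/P(3)) = 0.0688·log₂(0.0688/0.25) = -0.12807
  Q(4)·log₂(Q(4)/P(4)) = 0.0233·log₂(0.0233/0.25) = -0.07977

D_KL(Q||P) = 0.53299 + 0.25962 - 0.12807 - 0.07977 = 0.58477 ≈ 0.5848 bits

These are NOT equal (difference: 0.3124 bits). KL divergence is asymmetric: D_KL(P||Q) ≠ D_KL(Q||P) in general.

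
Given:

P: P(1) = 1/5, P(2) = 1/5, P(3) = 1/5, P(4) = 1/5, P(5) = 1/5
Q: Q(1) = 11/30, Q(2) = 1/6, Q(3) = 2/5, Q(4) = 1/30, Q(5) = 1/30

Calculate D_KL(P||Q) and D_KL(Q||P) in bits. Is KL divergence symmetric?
D_KL(P||Q) = 0.7117 bits, D_KL(Q||P) = 0.5045 bits. No, KL divergence is not symmetric.

D_KL(P||Q) = Σ P(x) log₂(P(x)/Q(x))

Computing term by term:
  P(1)·log₂(P(1)/Q(1)) = (1/5)·log₂((1/5)/(11/30)) = -0.17489
  P(2)·log₂(P(2)/Q(2)) = (1/5)·log₂((1/5)/(1/6)) = 0.05261
  P(3)·log₂(P(3)/Q(3)) = (1/5)·log₂((1/5)/(2/5)) = -0.20000
  P(4)·log₂(P(4)/Q(4)) = (1/5)·log₂((1/5)/(1/30)) = 0.51699
  P(5)·log₂(P(5)/Q(5)) = (1/5)·log₂((1/5)/(1/30)) = 0.51699

D_KL(P||Q) = -0.17489 + 0.05261 - 0.20000 + 0.51699 + 0.51699 = 0.71170 ≈ 0.7117 bits

D_KL(Q||P) = Σ Q(x) log₂(Q(x)/P(x))

Computing term by term:
  Q(1)·log₂(Q(1)/P(1)) = (11/30)·log₂((11/30)/(1/5)) = 0.32064
  Q(2)·log₂(Q(2)/P(2)) = (1/6)·log₂((1/6)/(1/5)) = -0.04384
  Q(3)·log₂(Q(3)/P(3)) = (2/5)·log₂((2/5)/(1/5)) = 0.40000
  Q(4)·log₂(Q(4)/P(4)) = (1/30)·log₂((1/30)/(1/5)) = -0.08617
  Q(5)·log₂(Q(5)/P(5)) = (1/30)·log₂((1/30)/(1/5)) = -0.08617

D_KL(Q||P) = 0.32064 - 0.04384 + 0.40000 - 0.08617 - 0.08617 = 0.50446 ≈ 0.5045 bits

These are NOT equal (difference: 0.2072 bits). KL divergence is asymmetric: D_KL(P||Q) ≠ D_KL(Q||P) in general.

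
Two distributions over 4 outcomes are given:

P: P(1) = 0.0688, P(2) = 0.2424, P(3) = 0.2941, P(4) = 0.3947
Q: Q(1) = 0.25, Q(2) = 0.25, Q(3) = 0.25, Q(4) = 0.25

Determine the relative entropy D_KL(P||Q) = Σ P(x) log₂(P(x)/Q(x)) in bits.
0.1901 bits

D_KL(P||Q) = Σ P(x) log₂(P(x)/Q(x))

Computing term by term:
  P(1)·log₂(P(1)/Q(1)) = 0.0688·log₂(0.0688/0.25) = -0.12807
  P(2)·log₂(P(2)/Q(2)) = 0.2424·log₂(0.2424/0.25) = -0.01080
  P(3)·log₂(P(3)/Q(3)) = 0.2941·log₂(0.2941/0.25) = 0.06893
  P(4)·log₂(P(4)/Q(4)) = 0.3947·log₂(0.3947/0.25) = 0.26004

D_KL(P||Q) = -0.12807 - 0.01080 + 0.06893 + 0.26004 = 0.19010 ≈ 0.1901 bits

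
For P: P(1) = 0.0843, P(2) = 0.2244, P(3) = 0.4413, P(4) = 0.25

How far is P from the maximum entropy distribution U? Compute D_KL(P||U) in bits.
0.1946 bits

U(i) = 1/4 for all i

D_KL(P||U) = Σ P(x) log₂(P(x) / (1/4))
           = Σ P(x) log₂(P(x)) + log₂(4)
           = log₂(4) - H(P)

H(P) = -Σ P(x) log₂(P(x)):
  -P(1)·log₂(P(1)) = -(0.0843)·log₂(0.0843) = 0.30081
  -P(2)·log₂(P(2)) = -(0.2244)·log₂(0.2244) = 0.48377
  -P(3)·log₂(P(3)) = -(0.4413)·log₂(0.4413) = 0.52081
  -P(4)·log₂(P(4)) = -(0.25)·log₂(0.25) = 0.50000
H(P) = 0.30081 + 0.48377 + 0.52081 + 0.50000 = 1.80539 bits

log₂(4) = 2.00000 bits

D_KL(P||U) = 2.00000 - 1.80539 = 0.19461 ≈ 0.1946 bits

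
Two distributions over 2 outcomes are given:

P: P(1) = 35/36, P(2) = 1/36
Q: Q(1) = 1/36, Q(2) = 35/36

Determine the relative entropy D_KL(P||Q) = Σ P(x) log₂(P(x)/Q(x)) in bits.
4.8443 bits

D_KL(P||Q) = Σ P(x) log₂(P(x)/Q(x))

Computing term by term:
  P(1)·log₂(P(1)/Q(1)) = (35/36)·log₂((35/36)/(1/36)) = 4.98680
  P(2)·log₂(P(2)/Q(2)) = (1/36)·log₂((1/36)/(35/36)) = -0.14248

D_KL(P||Q) = 4.98680 - 0.14248 = 4.84432 ≈ 4.8443 bits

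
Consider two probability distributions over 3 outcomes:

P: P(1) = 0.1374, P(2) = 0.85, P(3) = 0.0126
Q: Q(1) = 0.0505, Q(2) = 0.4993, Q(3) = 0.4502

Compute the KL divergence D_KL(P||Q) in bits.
0.7858 bits

D_KL(P||Q) = Σ P(x) log₂(P(x)/Q(x))

Computing term by term:
  P(1)·log₂(P(1)/Q(1)) = 0.1374·log₂(0.1374/0.0505) = 0.19841
  P(2)·log₂(P(2)/Q(2)) = 0.85·log₂(0.85/0.4993) = 0.65242
  P(3)·log₂(P(3)/Q(3)) = 0.0126·log₂(0.0126/0.4502) = -0.06500

D_KL(P||Q) = 0.19841 + 0.65242 - 0.06500 = 0.78583 ≈ 0.7858 bits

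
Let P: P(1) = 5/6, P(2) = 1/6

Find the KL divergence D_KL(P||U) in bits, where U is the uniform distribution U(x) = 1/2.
0.3500 bits

U(i) = 1/2 for all i

D_KL(P||U) = Σ P(x) log₂(P(x) / (1/2))
           = Σ P(x) log₂(P(x)) + log₂(2)
           = log₂(2) - H(P)

H(P) = -Σ P(x) log₂(P(x)):
  -P(1)·log₂(P(1)) = -(5/6)·log₂(5/6) = 0.21920
  -P(2)·log₂(P(2)) = -(1/6)·log₂(1/6) = 0.43083
H(P) = 0.21920 + 0.43083 = 0.65003 bits

log₂(2) = 1.00000 bits

D_KL(P||U) = 1.00000 - 0.65003 = 0.34997 ≈ 0.3500 bits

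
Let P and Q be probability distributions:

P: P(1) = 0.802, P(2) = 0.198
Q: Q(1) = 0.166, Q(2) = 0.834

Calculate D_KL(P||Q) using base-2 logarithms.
1.4117 bits

D_KL(P||Q) = Σ P(x) log₂(P(x)/Q(x))

Computing term by term:
  P(1)·log₂(P(1)/Q(1)) = 0.802·log₂(0.802/0.166) = 1.82248
  P(2)·log₂(P(2)/Q(2)) = 0.198·log₂(0.198/0.834) = -0.41076

D_KL(P||Q) = 1.82248 - 0.41076 = 1.41172 ≈ 1.4117 bits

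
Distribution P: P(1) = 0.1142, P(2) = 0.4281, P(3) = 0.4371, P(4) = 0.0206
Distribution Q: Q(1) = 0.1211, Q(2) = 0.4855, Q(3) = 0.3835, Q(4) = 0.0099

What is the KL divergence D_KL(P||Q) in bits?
0.0169 bits

D_KL(P||Q) = Σ P(x) log₂(P(x)/Q(x))

Computing term by term:
  P(1)·log₂(P(1)/Q(1)) = 0.1142·log₂(0.1142/0.1211) = -0.00967
  P(2)·log₂(P(2)/Q(2)) = 0.4281·log₂(0.4281/0.4855) = -0.07771
  P(3)·log₂(P(3)/Q(3)) = 0.4371·log₂(0.4371/0.3835) = 0.08250
  P(4)·log₂(P(4)/Q(4)) = 0.0206·log₂(0.0206/0.0099) = 0.02178

D_KL(P||Q) = -0.00967 - 0.07771 + 0.08250 + 0.02178 = 0.01690 ≈ 0.0169 bits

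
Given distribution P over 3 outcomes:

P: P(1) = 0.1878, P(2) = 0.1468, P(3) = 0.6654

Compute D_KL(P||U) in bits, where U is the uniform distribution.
0.3344 bits

U(i) = 1/3 for all i

D_KL(P||U) = Σ P(x) log₂(P(x) / (1/3))
           = Σ P(x) log₂(P(x)) + log₂(3)
           = log₂(3) - H(P)

H(P) = -Σ P(x) log₂(P(x)):
  -P(1)·log₂(P(1)) = -(0.1878)·log₂(0.1878) = 0.45311
  -P(2)·log₂(P(2)) = -(0.1468)·log₂(0.1468) = 0.40635
  -P(3)·log₂(P(3)) = -(0.6654)·log₂(0.6654) = 0.39106
H(P) = 0.45311 + 0.40635 + 0.39106 = 1.25052 bits

log₂(3) = 1.58496 bits

D_KL(P||U) = 1.58496 - 1.25052 = 0.33444 ≈ 0.3344 bits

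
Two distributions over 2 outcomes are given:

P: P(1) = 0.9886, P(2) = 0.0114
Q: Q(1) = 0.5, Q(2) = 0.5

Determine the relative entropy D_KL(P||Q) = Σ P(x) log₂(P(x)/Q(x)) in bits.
0.9101 bits

D_KL(P||Q) = Σ P(x) log₂(P(x)/Q(x))

Computing term by term:
  P(1)·log₂(P(1)/Q(1)) = 0.9886·log₂(0.9886/0.5) = 0.97225
  P(2)·log₂(P(2)/Q(2)) = 0.0114·log₂(0.0114/0.5) = -0.06218

D_KL(P||Q) = 0.97225 - 0.06218 = 0.91007 ≈ 0.9101 bits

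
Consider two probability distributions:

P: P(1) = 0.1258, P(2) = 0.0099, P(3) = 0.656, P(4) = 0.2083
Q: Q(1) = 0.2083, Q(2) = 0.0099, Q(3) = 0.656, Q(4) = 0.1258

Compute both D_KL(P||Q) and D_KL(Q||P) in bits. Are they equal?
D_KL(P||Q) = 0.0600 bits, D_KL(Q||P) = 0.0600 bits. Yes, in this case they are equal (although KL divergence is not symmetric in general).

D_KL(P||Q) = Σ P(x) log₂(P(x)/Q(x))

Computing term by term:
  P(1)·log₂(P(1)/Q(1)) = 0.1258·log₂(0.1258/0.2083) = -0.09152
  P(2)·log₂(P(2)/Q(2)) = 0.0099·log₂(0.0099/0.0099) = 0.00000
  P(3)·log₂(P(3)/Q(3)) = 0.656·log₂(0.656/0.656) = 0.00000
  P(4)·log₂(P(4)/Q(4)) = 0.2083·log₂(0.2083/0.1258) = 0.15154

D_KL(P||Q) = -0.09152 + 0.00000 + 0.00000 + 0.15154 = 0.06002 ≈ 0.0600 bits

D_KL(Q||P) = Σ Q(x) log₂(Q(x)/P(x))

Computing term by term:
  Q(1)·log₂(Q(1)/P(1)) = 0.2083·log₂(0.2083/0.1258) = 0.15154
  Q(2)·log₂(Q(2)/P(2)) = 0.0099·log₂(0.0099/0.0099) = 0.00000
  Q(3)·log₂(Q(3)/P(3)) = 0.656·log₂(0.656/0.656) = 0.00000
  Q(4)·log₂(Q(4)/P(4)) = 0.1258·log₂(0.1258/0.2083) = -0.09152

D_KL(Q||P) = 0.15154 + 0.00000 + 0.00000 - 0.09152 = 0.06002 ≈ 0.0600 bits

These ARE equal here. Q is P with outcomes relabeled (Q(1) = P(4), Q(4) = P(1)) by a relabeling that is its own inverse, so the two sums contain exactly the same terms in a different order. This is a special case — KL divergence is not symmetric in general: D_KL(P||Q) ≠ D_KL(Q||P) for most P, Q.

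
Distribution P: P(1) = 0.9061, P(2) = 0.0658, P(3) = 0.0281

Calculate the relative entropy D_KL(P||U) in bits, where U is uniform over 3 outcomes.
1.0529 bits

U(i) = 1/3 for all i

D_KL(P||U) = Σ P(x) log₂(P(x) / (1/3))
           = Σ P(x) log₂(P(x)) + log₂(3)
           = log₂(3) - H(P)

H(P) = -Σ P(x) log₂(P(x)):
  -P(1)·log₂(P(1)) = -(0.9061)·log₂(0.9061) = 0.12890
  -P(2)·log₂(P(2)) = -(0.0658)·log₂(0.0658) = 0.25832
  -P(3)·log₂(P(3)) = -(0.0281)·log₂(0.0281) = 0.14481
H(P) = 0.12890 + 0.25832 + 0.14481 = 0.53203 bits

log₂(3) = 1.58496 bits

D_KL(P||U) = 1.58496 - 0.53203 = 1.05293 ≈ 1.0529 bits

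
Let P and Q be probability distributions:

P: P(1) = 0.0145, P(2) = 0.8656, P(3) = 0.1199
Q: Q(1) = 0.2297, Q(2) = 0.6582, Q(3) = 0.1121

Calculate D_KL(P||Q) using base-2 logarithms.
0.2959 bits

D_KL(P||Q) = Σ P(x) log₂(P(x)/Q(x))

Computing term by term:
  P(1)·log₂(P(1)/Q(1)) = 0.0145·log₂(0.0145/0.2297) = -0.05779
  P(2)·log₂(P(2)/Q(2)) = 0.8656·log₂(0.8656/0.6582) = 0.34206
  P(3)·log₂(P(3)/Q(3)) = 0.1199·log₂(0.1199/0.1121) = 0.01164

D_KL(P||Q) = -0.05779 + 0.34206 + 0.01164 = 0.29591 ≈ 0.2959 bits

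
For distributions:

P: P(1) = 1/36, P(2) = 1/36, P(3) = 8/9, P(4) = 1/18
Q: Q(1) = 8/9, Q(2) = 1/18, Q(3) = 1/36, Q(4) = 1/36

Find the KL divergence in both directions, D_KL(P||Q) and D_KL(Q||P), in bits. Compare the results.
D_KL(P||Q) = 4.3333 bits, D_KL(Q||P) = 4.3333 bits. The two directions give exactly the same value for this pair.

D_KL(P||Q) = Σ P(x) log₂(P(x)/Q(x))

Computing term by term:
  P(1)·log₂(P(1)/Q(1)) = (1/36)·log₂((1/36)/(8/9)) = -0.13889
  P(2)·log₂(P(2)/Q(2)) = (1/36)·log₂((1/36)/(1/18)) = -0.02778
  P(3)·log₂(P(3)/Q(3)) = (8/9)·log₂((8/9)/(1/36)) = 4.44444
  P(4)·log₂(P(4)/Q(4)) = (1/18)·log₂((1/18)/(1/36)) = 0.05556

D_KL(P||Q) = -0.13889 - 0.02778 + 4.44444 + 0.05556 = 4.33333 ≈ 4.3333 bits

D_KL(Q||P) = Σ Q(x) log₂(Q(x)/P(x))

Computing term by term:
  Q(1)·log₂(Q(1)/P(1)) = (8/9)·log₂((8/9)/(1/36)) = 4.44444
  Q(2)·log₂(Q(2)/P(2)) = (1/18)·log₂((1/18)/(1/36)) = 0.05556
  Q(3)·log₂(Q(3)/P(3)) = (1/36)·log₂((1/36)/(8/9)) = -0.13889
  Q(4)·log₂(Q(4)/P(4)) = (1/36)·log₂((1/36)/(1/18)) = -0.02778

D_KL(Q||P) = 4.44444 + 0.05556 - 0.13889 - 0.02778 = 4.33333 ≈ 4.3333 bits

These ARE equal here. Q is P with outcomes relabeled (Q(1) = P(3), Q(2) = P(4), Q(3) = P(1), Q(4) = P(2)) by a relabeling that is its own inverse, so the two sums contain exactly the same terms in a different order. This is a special case — KL divergence is not symmetric in general: D_KL(P||Q) ≠ D_KL(Q||P) for most P, Q.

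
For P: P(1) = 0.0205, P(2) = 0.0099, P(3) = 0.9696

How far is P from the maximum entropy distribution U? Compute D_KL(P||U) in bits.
1.3609 bits

U(i) = 1/3 for all i

D_KL(P||U) = Σ P(x) log₂(P(x) / (1/3))
           = Σ P(x) log₂(P(x)) + log₂(3)
           = log₂(3) - H(P)

H(P) = -Σ P(x) log₂(P(x)):
  -P(1)·log₂(P(1)) = -(0.0205)·log₂(0.0205) = 0.11497
  -P(2)·log₂(P(2)) = -(0.0099)·log₂(0.0099) = 0.06592
  -P(3)·log₂(P(3)) = -(0.9696)·log₂(0.9696) = 0.04318
H(P) = 0.11497 + 0.06592 + 0.04318 = 0.22407 bits

log₂(3) = 1.58496 bits

D_KL(P||U) = 1.58496 - 0.22407 = 1.36089 ≈ 1.3609 bits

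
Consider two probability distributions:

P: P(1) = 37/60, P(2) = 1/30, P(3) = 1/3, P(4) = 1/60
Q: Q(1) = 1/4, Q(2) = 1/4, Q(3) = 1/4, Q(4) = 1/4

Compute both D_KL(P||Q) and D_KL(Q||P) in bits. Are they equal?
D_KL(P||Q) = 0.7796 bits, D_KL(Q||P) = 1.2740 bits. No, they are not equal.

D_KL(P||Q) = Σ P(x) log₂(P(x)/Q(x))

Computing term by term:
  P(1)·log₂(P(1)/Q(1)) = (37/60)·log₂((37/60)/(1/4)) = 0.80325
  P(2)·log₂(P(2)/Q(2)) = (1/30)·log₂((1/30)/(1/4)) = -0.09690
  P(3)·log₂(P(3)/Q(3)) = (1/3)·log₂((1/3)/(1/4)) = 0.13835
  P(4)·log₂(P(4)/Q(4)) = (1/60)·log₂((1/60)/(1/4)) = -0.06511

D_KL(P||Q) = 0.80325 - 0.09690 + 0.13835 - 0.06511 = 0.77959 ≈ 0.7796 bits

D_KL(Q||P) = Σ Q(x) log₂(Q(x)/P(x))

Computing term by term:
  Q(1)·log₂(Q(1)/P(1)) = (1/4)·log₂((1/4)/(37/60)) = -0.32564
  Q(2)·log₂(Q(2)/P(2)) = (1/4)·log₂((1/4)/(1/30)) = 0.72672
  Q(3)·log₂(Q(3)/P(3)) = (1/4)·log₂((1/4)/(1/3)) = -0.10376
  Q(4)·log₂(Q(4)/P(4)) = (1/4)·log₂((1/4)/(1/60)) = 0.97672

D_KL(Q||P) = -0.32564 + 0.72672 - 0.10376 + 0.97672 = 1.27404 ≈ 1.2740 bits

These are NOT equal (difference: 0.4944 bits). KL divergence is asymmetric: D_KL(P||Q) ≠ D_KL(Q||P) in general.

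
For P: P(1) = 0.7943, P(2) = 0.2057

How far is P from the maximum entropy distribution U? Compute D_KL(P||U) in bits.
0.2668 bits

U(i) = 1/2 for all i

D_KL(P||U) = Σ P(x) log₂(P(x) / (1/2))
           = Σ P(x) log₂(P(x)) + log₂(2)
           = log₂(2) - H(P)

H(P) = -Σ P(x) log₂(P(x)):
  -P(1)·log₂(P(1)) = -(0.7943)·log₂(0.7943) = 0.26390
  -P(2)·log₂(P(2)) = -(0.2057)·log₂(0.2057) = 0.46928
H(P) = 0.26390 + 0.46928 = 0.73318 bits

log₂(2) = 1.00000 bits

D_KL(P||U) = 1.00000 - 0.73318 = 0.26682 ≈ 0.2668 bits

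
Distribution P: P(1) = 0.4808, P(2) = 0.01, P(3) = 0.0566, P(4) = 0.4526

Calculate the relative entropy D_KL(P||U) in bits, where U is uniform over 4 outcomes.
0.6735 bits

U(i) = 1/4 for all i

D_KL(P||U) = Σ P(x) log₂(P(x) / (1/4))
           = Σ P(x) log₂(P(x)) + log₂(4)
           = log₂(4) - H(P)

H(P) = -Σ P(x) log₂(P(x)):
  -P(1)·log₂(P(1)) = -(0.4808)·log₂(0.4808) = 0.50796
  -P(2)·log₂(P(2)) = -(0.01)·log₂(0.01) = 0.06644
  -P(3)·log₂(P(3)) = -(0.0566)·log₂(0.0566) = 0.23450
  -P(4)·log₂(P(4)) = -(0.4526)·log₂(0.4526) = 0.51763
H(P) = 0.50796 + 0.06644 + 0.23450 + 0.51763 = 1.32653 bits

log₂(4) = 2.00000 bits

D_KL(P||U) = 2.00000 - 1.32653 = 0.67347 ≈ 0.6735 bits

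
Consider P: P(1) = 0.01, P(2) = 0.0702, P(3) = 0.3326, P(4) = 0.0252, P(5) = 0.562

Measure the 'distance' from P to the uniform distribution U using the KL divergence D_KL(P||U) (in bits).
0.8572 bits

U(i) = 1/5 for all i

D_KL(P||U) = Σ P(x) log₂(P(x) / (1/5))
           = Σ P(x) log₂(P(x)) + log₂(5)
           = log₂(5) - H(P)

H(P) = -Σ P(x) log₂(P(x)):
  -P(1)·log₂(P(1)) = -(0.01)·log₂(0.01) = 0.06644
  -P(2)·log₂(P(2)) = -(0.0702)·log₂(0.0702) = 0.26903
  -P(3)·log₂(P(3)) = -(0.3326)·log₂(0.3326) = 0.52822
  -P(4)·log₂(P(4)) = -(0.0252)·log₂(0.0252) = 0.13382
  -P(5)·log₂(P(5)) = -(0.562)·log₂(0.562) = 0.46722
H(P) = 0.06644 + 0.26903 + 0.52822 + 0.13382 + 0.46722 = 1.46473 bits

log₂(5) = 2.32193 bits

D_KL(P||U) = 2.32193 - 1.46473 = 0.85720 ≈ 0.8572 bits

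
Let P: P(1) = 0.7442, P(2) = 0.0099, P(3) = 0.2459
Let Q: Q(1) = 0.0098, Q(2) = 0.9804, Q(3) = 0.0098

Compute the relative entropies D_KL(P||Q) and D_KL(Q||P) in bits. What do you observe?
D_KL(P||Q) = 5.7264 bits, D_KL(Q||P) = 6.3931 bits. The two directions give different values (D_KL(Q||P) exceeds D_KL(P||Q) by 0.6667 bits): KL divergence is asymmetric.

D_KL(P||Q) = Σ P(x) log₂(P(x)/Q(x))

Computing term by term:
  P(1)·log₂(P(1)/Q(1)) = 0.7442·log₂(0.7442/0.0098) = 4.64884
  P(2)·log₂(P(2)/Q(2)) = 0.0099·log₂(0.0099/0.9804) = -0.06564
  P(3)·log₂(P(3)/Q(3)) = 0.2459·log₂(0.2459/0.0098) = 1.14323

D_KL(P||Q) = 4.64884 - 0.06564 + 1.14323 = 5.72643 ≈ 5.7264 bits

D_KL(Q||P) = Σ Q(x) log₂(Q(x)/P(x))

Computing term by term:
  Q(1)·log₂(Q(1)/P(1)) = 0.0098·log₂(0.0098/0.7442) = -0.06122
  Q(2)·log₂(Q(2)/P(2)) = 0.9804·log₂(0.9804/0.0099) = 6.49985
  Q(3)·log₂(Q(3)/P(3)) = 0.0098·log₂(0.0098/0.2459) = -0.04556

D_KL(Q||P) = -0.06122 + 6.49985 - 0.04556 = 6.39307 ≈ 6.3931 bits

These are NOT equal (difference: 0.6667 bits). KL divergence is asymmetric: D_KL(P||Q) ≠ D_KL(Q||P) in general.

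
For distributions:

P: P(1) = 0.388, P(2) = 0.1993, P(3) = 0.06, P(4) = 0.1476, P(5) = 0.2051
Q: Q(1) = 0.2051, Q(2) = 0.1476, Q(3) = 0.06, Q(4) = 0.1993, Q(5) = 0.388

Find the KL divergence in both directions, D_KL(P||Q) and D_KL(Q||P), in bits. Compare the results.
D_KL(P||Q) = 0.1906 bits, D_KL(Q||P) = 0.1906 bits. The two directions give exactly the same value for this pair.

D_KL(P||Q) = Σ P(x) log₂(P(x)/Q(x))

Computing term by term:
  P(1)·log₂(P(1)/Q(1)) = 0.388·log₂(0.388/0.2051) = 0.35685
  P(2)·log₂(P(2)/Q(2)) = 0.1993·log₂(0.1993/0.1476) = 0.08635
  P(3)·log₂(P(3)/Q(3)) = 0.06·log₂(0.06/0.06) = 0.00000
  P(4)·log₂(P(4)/Q(4)) = 0.1476·log₂(0.1476/0.1993) = -0.06395
  P(5)·log₂(P(5)/Q(5)) = 0.2051·log₂(0.2051/0.388) = -0.18864

D_KL(P||Q) = 0.35685 + 0.08635 + 0.00000 - 0.06395 - 0.18864 = 0.19061 ≈ 0.1906 bits

D_KL(Q||P) = Σ Q(x) log₂(Q(x)/P(x))

Computing term by term:
  Q(1)·log₂(Q(1)/P(1)) = 0.2051·log₂(0.2051/0.388) = -0.18864
  Q(2)·log₂(Q(2)/P(2)) = 0.1476·log₂(0.1476/0.1993) = -0.06395
  Q(3)·log₂(Q(3)/P(3)) = 0.06·log₂(0.06/0.06) = 0.00000
  Q(4)·log₂(Q(4)/P(4)) = 0.1993·log₂(0.1993/0.1476) = 0.08635
  Q(5)·log₂(Q(5)/P(5)) = 0.388·log₂(0.388/0.2051) = 0.35685

D_KL(Q||P) = -0.18864 - 0.06395 + 0.00000 + 0.08635 + 0.35685 = 0.19061 ≈ 0.1906 bits

These ARE equal here. Q is P with outcomes relabeled (Q(1) = P(5), Q(2) = P(4), Q(4) = P(2), Q(5) = P(1)) by a relabeling that is its own inverse, so the two sums contain exactly the same terms in a different order. This is a special case — KL divergence is not symmetric in general: D_KL(P||Q) ≠ D_KL(Q||P) for most P, Q.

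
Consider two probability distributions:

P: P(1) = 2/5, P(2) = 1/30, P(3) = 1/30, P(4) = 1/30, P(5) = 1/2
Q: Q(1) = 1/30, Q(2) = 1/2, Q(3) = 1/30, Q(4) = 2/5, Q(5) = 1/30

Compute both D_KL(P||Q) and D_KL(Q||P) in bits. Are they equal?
D_KL(P||Q) = 3.1377 bits, D_KL(Q||P) = 3.1377 bits. Yes, in this case they are equal (although KL divergence is not symmetric in general).

D_KL(P||Q) = Σ P(x) log₂(P(x)/Q(x))

Computing term by term:
  P(1)·log₂(P(1)/Q(1)) = (2/5)·log₂((2/5)/(1/30)) = 1.43399
  P(2)·log₂(P(2)/Q(2)) = (1/30)·log₂((1/30)/(1/2)) = -0.13023
  P(3)·log₂(P(3)/Q(3)) = (1/30)·log₂((1/30)/(1/30)) = 0.00000
  P(4)·log₂(P(4)/Q(4)) = (1/30)·log₂((1/30)/(2/5)) = -0.11950
  P(5)·log₂(P(5)/Q(5)) = (1/2)·log₂((1/2)/(1/30)) = 1.95345

D_KL(P||Q) = 1.43399 - 0.13023 + 0.00000 - 0.11950 + 1.95345 = 3.13771 ≈ 3.1377 bits

D_KL(Q||P) = Σ Q(x) log₂(Q(x)/P(x))

Computing term by term:
  Q(1)·log₂(Q(1)/P(1)) = (1/30)·log₂((1/30)/(2/5)) = -0.11950
  Q(2)·log₂(Q(2)/P(2)) = (1/2)·log₂((1/2)/(1/30)) = 1.95345
  Q(3)·log₂(Q(3)/P(3)) = (1/30)·log₂((1/30)/(1/30)) = 0.00000
  Q(4)·log₂(Q(4)/P(4)) = (2/5)·log₂((2/5)/(1/30)) = 1.43399
  Q(5)·log₂(Q(5)/P(5)) = (1/30)·log₂((1/30)/(1/2)) = -0.13023

D_KL(Q||P) = -0.11950 + 1.95345 + 0.00000 + 1.43399 - 0.13023 = 3.13771 ≈ 3.1377 bits

These ARE equal here. Q is P with outcomes relabeled (Q(1) = P(4), Q(2) = P(5), Q(4) = P(1), Q(5) = P(2)) by a relabeling that is its own inverse, so the two sums contain exactly the same terms in a different order. This is a special case — KL divergence is not symmetric in general: D_KL(P||Q) ≠ D_KL(Q||P) for most P, Q.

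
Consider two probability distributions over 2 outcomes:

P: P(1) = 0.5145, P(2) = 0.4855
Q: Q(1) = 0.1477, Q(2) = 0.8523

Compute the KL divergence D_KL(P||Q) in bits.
0.5322 bits

D_KL(P||Q) = Σ P(x) log₂(P(x)/Q(x))

Computing term by term:
  P(1)·log₂(P(1)/Q(1)) = 0.5145·log₂(0.5145/0.1477) = 0.92636
  P(2)·log₂(P(2)/Q(2)) = 0.4855·log₂(0.4855/0.8523) = -0.39417

D_KL(P||Q) = 0.92636 - 0.39417 = 0.53219 ≈ 0.5322 bits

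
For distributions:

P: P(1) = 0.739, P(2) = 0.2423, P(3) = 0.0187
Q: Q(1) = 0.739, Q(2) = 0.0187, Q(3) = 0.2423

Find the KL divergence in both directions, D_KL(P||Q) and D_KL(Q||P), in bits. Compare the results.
D_KL(P||Q) = 0.8264 bits, D_KL(Q||P) = 0.8264 bits. The two directions give exactly the same value for this pair.

D_KL(P||Q) = Σ P(x) log₂(P(x)/Q(x))

Computing term by term:
  P(1)·log₂(P(1)/Q(1)) = 0.739·log₂(0.739/0.739) = 0.00000
  P(2)·log₂(P(2)/Q(2)) = 0.2423·log₂(0.2423/0.0187) = 0.89546
  P(3)·log₂(P(3)/Q(3)) = 0.0187·log₂(0.0187/0.2423) = -0.06911

D_KL(P||Q) = 0.00000 + 0.89546 - 0.06911 = 0.82635 ≈ 0.8264 bits

D_KL(Q||P) = Σ Q(x) log₂(Q(x)/P(x))

Computing term by term:
  Q(1)·log₂(Q(1)/P(1)) = 0.739·log₂(0.739/0.739) = 0.00000
  Q(2)·log₂(Q(2)/P(2)) = 0.0187·log₂(0.0187/0.2423) = -0.06911
  Q(3)·log₂(Q(3)/P(3)) = 0.2423·log₂(0.2423/0.0187) = 0.89546

D_KL(Q||P) = 0.00000 - 0.06911 + 0.89546 = 0.82635 ≈ 0.8264 bits

These ARE equal here. Q is P with outcomes relabeled (Q(2) = P(3), Q(3) = P(2)) by a relabeling that is its own inverse, so the two sums contain exactly the same terms in a different order. This is a special case — KL divergence is not symmetric in general: D_KL(P||Q) ≠ D_KL(Q||P) for most P, Q.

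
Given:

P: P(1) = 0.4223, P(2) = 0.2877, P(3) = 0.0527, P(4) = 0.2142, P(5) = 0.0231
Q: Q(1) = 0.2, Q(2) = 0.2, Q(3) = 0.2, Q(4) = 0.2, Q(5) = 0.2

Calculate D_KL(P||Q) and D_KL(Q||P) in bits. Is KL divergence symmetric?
D_KL(P||Q) = 0.4541 bits, D_KL(Q||P) = 0.6673 bits. No, KL divergence is not symmetric.

D_KL(P||Q) = Σ P(x) log₂(P(x)/Q(x))

Computing term by term:
  P(1)·log₂(P(1)/Q(1)) = 0.4223·log₂(0.4223/0.2) = 0.45535
  P(2)·log₂(P(2)/Q(2)) = 0.2877·log₂(0.2877/0.2) = 0.15092
  P(3)·log₂(P(3)/Q(3)) = 0.0527·log₂(0.0527/0.2) = -0.10140
  P(4)·log₂(P(4)/Q(4)) = 0.2142·log₂(0.2142/0.2) = 0.02120
  P(5)·log₂(P(5)/Q(5)) = 0.0231·log₂(0.0231/0.2) = -0.07193

D_KL(P||Q) = 0.45535 + 0.15092 - 0.10140 + 0.02120 - 0.07193 = 0.45414 ≈ 0.4541 bits

D_KL(Q||P) = Σ Q(x) log₂(Q(x)/P(x))

Computing term by term:
  Q(1)·log₂(Q(1)/P(1)) = 0.2·log₂(0.2/0.4223) = -0.21565
  Q(2)·log₂(Q(2)/P(2)) = 0.2·log₂(0.2/0.2877) = -0.10491
  Q(3)·log₂(Q(3)/P(3)) = 0.2·log₂(0.2/0.0527) = 0.38483
  Q(4)·log₂(Q(4)/P(4)) = 0.2·log₂(0.2/0.2142) = -0.01979
  Q(5)·log₂(Q(5)/P(5)) = 0.2·log₂(0.2/0.0231) = 0.62281

D_KL(Q||P) = -0.21565 - 0.10491 + 0.38483 - 0.01979 + 0.62281 = 0.66729 ≈ 0.6673 bits

These are NOT equal (difference: 0.2132 bits). KL divergence is asymmetric: D_KL(P||Q) ≠ D_KL(Q||P) in general.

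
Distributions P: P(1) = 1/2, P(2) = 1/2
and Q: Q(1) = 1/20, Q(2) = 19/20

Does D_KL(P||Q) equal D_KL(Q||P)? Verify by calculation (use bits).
D_KL(P||Q) = 1.1980 bits, D_KL(Q||P) = 0.7136 bits. No — D_KL(P||Q) ≠ D_KL(Q||P) for this pair.

D_KL(P||Q) = Σ P(x) log₂(P(x)/Q(x))

Computing term by term:
  P(1)·log₂(P(1)/Q(1)) = (1/2)·log₂((1/2)/(1/20)) = 1.66096
  P(2)·log₂(P(2)/Q(2)) = (1/2)·log₂((1/2)/(19/20)) = -0.46300

D_KL(P||Q) = 1.66096 - 0.46300 = 1.19796 ≈ 1.1980 bits

D_KL(Q||P) = Σ Q(x) log₂(Q(x)/P(x))

Computing term by term:
  Q(1)·log₂(Q(1)/P(1)) = (1/20)·log₂((1/20)/(1/2)) = -0.16610
  Q(2)·log₂(Q(2)/P(2)) = (19/20)·log₂((19/20)/(1/2)) = 0.87970

D_KL(Q||P) = -0.16610 + 0.87970 = 0.71360 ≈ 0.7136 bits

These are NOT equal (difference: 0.4844 bits). KL divergence is asymmetric: D_KL(P||Q) ≠ D_KL(Q||P) in general.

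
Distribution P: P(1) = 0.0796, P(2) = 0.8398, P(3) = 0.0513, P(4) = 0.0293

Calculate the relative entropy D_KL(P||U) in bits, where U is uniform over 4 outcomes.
1.1288 bits

U(i) = 1/4 for all i

D_KL(P||U) = Σ P(x) log₂(P(x) / (1/4))
           = Σ P(x) log₂(P(x)) + log₂(4)
           = log₂(4) - H(P)

H(P) = -Σ P(x) log₂(P(x)):
  -P(1)·log₂(P(1)) = -(0.0796)·log₂(0.0796) = 0.29063
  -P(2)·log₂(P(2)) = -(0.8398)·log₂(0.8398) = 0.21153
  -P(3)·log₂(P(3)) = -(0.0513)·log₂(0.0513) = 0.21982
  -P(4)·log₂(P(4)) = -(0.0293)·log₂(0.0293) = 0.14922
H(P) = 0.29063 + 0.21153 + 0.21982 + 0.14922 = 0.87120 bits

log₂(4) = 2.00000 bits

D_KL(P||U) = 2.00000 - 0.87120 = 1.12880 ≈ 1.1288 bits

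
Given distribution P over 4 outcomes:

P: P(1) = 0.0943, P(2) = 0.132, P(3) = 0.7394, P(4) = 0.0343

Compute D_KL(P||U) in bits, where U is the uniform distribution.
0.8042 bits

U(i) = 1/4 for all i

D_KL(P||U) = Σ P(x) log₂(P(x) / (1/4))
           = Σ P(x) log₂(P(x)) + log₂(4)
           = log₂(4) - H(P)

H(P) = -Σ P(x) log₂(P(x)):
  -P(1)·log₂(P(1)) = -(0.0943)·log₂(0.0943) = 0.32124
  -P(2)·log₂(P(2)) = -(0.132)·log₂(0.132) = 0.38562
  -P(3)·log₂(P(3)) = -(0.7394)·log₂(0.7394) = 0.32206
  -P(4)·log₂(P(4)) = -(0.0343)·log₂(0.0343) = 0.16689
H(P) = 0.32124 + 0.38562 + 0.32206 + 0.16689 = 1.19581 bits

log₂(4) = 2.00000 bits

D_KL(P||U) = 2.00000 - 1.19581 = 0.80419 ≈ 0.8042 bits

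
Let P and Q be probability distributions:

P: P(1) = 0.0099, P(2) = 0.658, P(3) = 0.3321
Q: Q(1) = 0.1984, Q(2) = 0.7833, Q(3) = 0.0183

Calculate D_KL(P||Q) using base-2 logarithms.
1.1805 bits

D_KL(P||Q) = Σ P(x) log₂(P(x)/Q(x))

Computing term by term:
  P(1)·log₂(P(1)/Q(1)) = 0.0099·log₂(0.0099/0.1984) = -0.04282
  P(2)·log₂(P(2)/Q(2)) = 0.658·log₂(0.658/0.7833) = -0.16547
  P(3)·log₂(P(3)/Q(3)) = 0.3321·log₂(0.3321/0.0183) = 1.38874

D_KL(P||Q) = -0.04282 - 0.16547 + 1.38874 = 1.18045 ≈ 1.1805 bits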